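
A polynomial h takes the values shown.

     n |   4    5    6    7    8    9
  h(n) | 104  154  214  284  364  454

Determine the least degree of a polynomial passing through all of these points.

2

Forward differences of the values at n = 4, 5, 6, 7, 8, 9:
  h  : 104  154  214  284  364  454
  Δ  : 50  60  70  80  90
  Δ^2: 10  10  10  10
  Δ^3: 0  0  0
  Δ^4: 0  0
  Δ^5: 0
The second differences are constant (10) and nonzero, while all higher differences vanish, so the minimal degree is 2.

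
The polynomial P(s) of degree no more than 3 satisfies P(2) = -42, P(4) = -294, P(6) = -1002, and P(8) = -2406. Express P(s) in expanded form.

P(s) = -5s^3 + 3s^2 - 4s - 6

Write P(s) = as^3 + bs^2 + cs + d. Substituting each data point gives a linear system:
  8a + 4b + 2c + d = -42
  64a + 16b + 4c + d = -294
  216a + 36b + 6c + d = -1002
  512a + 64b + 8c + d = -2406
Solving the system yields a = -5, b = 3, c = -4, d = -6.
So P(s) = -5s³ + 3s² - 4s - 6.
Check: P(4) = -294. ✓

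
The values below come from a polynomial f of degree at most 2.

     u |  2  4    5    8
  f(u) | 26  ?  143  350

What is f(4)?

94

The 3 known points determine the degree-2 polynomial uniquely.
Write f(u) = au^2 + bu + c. Substituting each data point gives a linear system:
  4a + 2b + c = 26
  25a + 5b + c = 143
  64a + 8b + c = 350
Solving the system yields a = 5, b = 4, c = -2.
So f(u) = 5u^2 + 4u - 2.
Then f(4) = 94.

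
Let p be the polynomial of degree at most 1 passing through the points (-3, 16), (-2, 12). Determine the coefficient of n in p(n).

-4

Write p(n) = an + b. Substituting each data point gives a linear system:
  -3a + b = 16
  -2a + b = 12
Solving the system yields a = -4, b = 4.
So p(n) = -4n + 4.
The leading coefficient is -4.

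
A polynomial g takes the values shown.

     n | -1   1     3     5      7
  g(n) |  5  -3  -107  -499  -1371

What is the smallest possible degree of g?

3

Forward differences of the values at n = -1, 1, 3, 5, 7:
  g  : 5  -3  -107  -499  -1371
  Δ  : -8  -104  -392  -872
  Δ^2: -96  -288  -480
  Δ^3: -192  -192
  Δ^4: 0
The third differences are constant (-192) and nonzero, while all higher differences vanish, so the minimal degree is 3.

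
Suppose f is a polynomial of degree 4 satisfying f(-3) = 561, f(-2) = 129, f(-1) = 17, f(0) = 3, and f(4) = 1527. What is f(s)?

f(s) = 6s^4 - s^3 + 4s^2 - 3s + 3

Using the Lagrange interpolation formula with nodes -3, -2, -1, 0, 4:
  L_0(s) = (s + 2)(s + 1)s(s - 4) / 42
  L_1(s) = (s + 3)(s + 1)s(s - 4) / -12
  L_2(s) = (s + 3)(s + 2)s(s - 4) / 10
  L_3(s) = (s + 3)(s + 2)(s + 1)(s - 4) / -24
  L_4(s) = (s + 3)(s + 2)(s + 1)s / 840
Then f(s) = 561·L_0(s) + 129·L_1(s) + 17·L_2(s) + 3·L_3(s) + 1527·L_4(s).
Expanding and collecting terms gives f(s) = 6s^4 - s^3 + 4s^2 - 3s + 3.
Check: f(-2) = 129. ✓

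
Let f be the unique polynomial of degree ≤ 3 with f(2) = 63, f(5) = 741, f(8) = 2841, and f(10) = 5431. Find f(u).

f(u) = 5u^3 + 4u^2 + 3u + 1

Write f(u) = au^3 + bu^2 + cu + d. Substituting each data point gives a linear system:
  8a + 4b + 2c + d = 63
  125a + 25b + 5c + d = 741
  512a + 64b + 8c + d = 2841
  1000a + 100b + 10c + d = 5431
Solving the system yields a = 5, b = 4, c = 3, d = 1.
So f(u) = 5u^3 + 4u^2 + 3u + 1.
Check: f(2) = 63. ✓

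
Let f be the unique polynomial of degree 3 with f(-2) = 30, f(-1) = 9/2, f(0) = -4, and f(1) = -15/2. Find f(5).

Forward differences of the values at n = -2, -1, 0, 1:
  f  : 30  9/2  -4  -15/2
  Δ  : -51/2  -17/2  -7/2
  Δ^2: 17  5
  Δ^3: -12
The third differences are constant, confirming degree 3.
Interpolating (Newton forward form) and evaluating at n = 5 gives f(5) = -423/2.

-423/2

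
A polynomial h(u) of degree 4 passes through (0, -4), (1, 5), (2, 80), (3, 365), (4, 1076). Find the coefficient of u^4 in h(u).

Write h(u) = au^4 + bu^3 + cu^2 + du + e. Substituting each data point gives a linear system:
  e = -4
  a + b + c + d + e = 5
  16a + 8b + 4c + 2d + e = 80
  81a + 27b + 9c + 3d + e = 365
  256a + 64b + 16c + 4d + e = 1076
Solving the system yields a = 3, b = 6, c = -6, d = 6, e = -4.
So h(u) = 3u^4 + 6u^3 - 6u^2 + 6u - 4.
The leading coefficient is 3.

3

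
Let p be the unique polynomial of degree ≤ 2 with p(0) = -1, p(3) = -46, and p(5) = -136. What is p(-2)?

-31

Write p(t) = at^2 + bt + c. Substituting each data point gives a linear system:
  c = -1
  9a + 3b + c = -46
  25a + 5b + c = -136
Solving the system yields a = -6, b = 3, c = -1.
So p(t) = -6t² + 3t - 1.
Then p(-2) = -31.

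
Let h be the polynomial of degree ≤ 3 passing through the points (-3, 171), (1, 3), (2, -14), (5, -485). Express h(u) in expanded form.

Using the Lagrange interpolation formula with nodes -3, 1, 2, 5:
  L_0(u) = (u - 1)(u - 2)(u - 5) / -160
  L_1(u) = (u + 3)(u - 2)(u - 5) / 16
  L_2(u) = (u + 3)(u - 1)(u - 5) / -15
  L_3(u) = (u + 3)(u - 1)(u - 2) / 96
Then h(u) = 171·L_0(u) + 3·L_1(u) - 14·L_2(u) - 485·L_3(u).
Expanding and collecting terms gives h(u) = -5u³ + 5u² + 3u.
Check: h(1) = 3. ✓

h(u) = -5u^3 + 5u^2 + 3u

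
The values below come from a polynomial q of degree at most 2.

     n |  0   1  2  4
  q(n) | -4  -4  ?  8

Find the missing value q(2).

-2

The 3 known points determine the degree-2 polynomial uniquely.
Write q(n) = an^2 + bn + c. Substituting each data point gives a linear system:
  c = -4
  a + b + c = -4
  16a + 4b + c = 8
Solving the system yields a = 1, b = -1, c = -4.
So q(n) = n² - n - 4.
Then q(2) = -2.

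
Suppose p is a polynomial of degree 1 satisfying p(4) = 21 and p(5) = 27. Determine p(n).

Using the Lagrange interpolation formula with nodes 4, 5:
  L_0(n) = (n - 5) / -1
  L_1(n) = (n - 4) / 1
Then p(n) = 21·L_0(n) + 27·L_1(n).
Expanding and collecting terms gives p(n) = 6n - 3.
Check: p(5) = 27. ✓

p(n) = 6n - 3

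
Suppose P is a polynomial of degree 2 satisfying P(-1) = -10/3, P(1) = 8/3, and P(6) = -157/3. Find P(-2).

-37/3

Write P(t) = at^2 + bt + c. Substituting each data point gives a linear system:
  a - b + c = -10/3
  a + b + c = 8/3
  36a + 6b + c = -157/3
Solving the system yields a = -2, b = 3, c = 5/3.
So P(t) = -2t^2 + 3t + 5/3.
Then P(-2) = -37/3.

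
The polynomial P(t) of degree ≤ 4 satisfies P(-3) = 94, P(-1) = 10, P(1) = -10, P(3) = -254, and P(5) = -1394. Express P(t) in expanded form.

P(t) = -t^4 - 6t^3 - 4t + 1

Using the Lagrange interpolation formula with nodes -3, -1, 1, 3, 5:
  L_0(t) = (t + 1)(t - 1)(t - 3)(t - 5) / 384
  L_1(t) = (t + 3)(t - 1)(t - 3)(t - 5) / -96
  L_2(t) = (t + 3)(t + 1)(t - 3)(t - 5) / 64
  L_3(t) = (t + 3)(t + 1)(t - 1)(t - 5) / -96
  L_4(t) = (t + 3)(t + 1)(t - 1)(t - 3) / 384
Then P(t) = 94·L_0(t) + 10·L_1(t) - 10·L_2(t) - 254·L_3(t) - 1394·L_4(t).
Expanding and collecting terms gives P(t) = -t⁴ - 6t³ - 4t + 1.
Check: P(1) = -10. ✓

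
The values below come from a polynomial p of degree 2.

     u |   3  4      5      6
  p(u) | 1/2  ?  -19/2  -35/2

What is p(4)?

-7/2

The 3 known points determine the degree-2 polynomial uniquely.
Write p(u) = au^2 + bu + c. Substituting each data point gives a linear system:
  9a + 3b + c = 1/2
  25a + 5b + c = -19/2
  36a + 6b + c = -35/2
Solving the system yields a = -1, b = 3, c = 1/2.
So p(u) = -u^2 + 3u + 1/2.
Then p(4) = -7/2.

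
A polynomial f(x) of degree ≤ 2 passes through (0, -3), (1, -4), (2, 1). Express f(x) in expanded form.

f(x) = 3x^2 - 4x - 3

Write f(x) = ax^2 + bx + c. Substituting each data point gives a linear system:
  c = -3
  a + b + c = -4
  4a + 2b + c = 1
Solving the system yields a = 3, b = -4, c = -3.
So f(x) = 3x² - 4x - 3.
Check: f(1) = -4. ✓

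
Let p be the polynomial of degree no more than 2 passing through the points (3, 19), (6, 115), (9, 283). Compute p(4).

43

Using the Lagrange interpolation formula with nodes 3, 6, 9:
  L_0(x) = (x - 6)(x - 9) / 18
  L_1(x) = (x - 3)(x - 9) / -9
  L_2(x) = (x - 3)(x - 6) / 18
Then p(x) = 19·L_0(x) + 115·L_1(x) + 283·L_2(x).
Expanding and collecting terms gives p(x) = 4x² - 4x - 5.
Evaluating at x = 4: p(4) = 43.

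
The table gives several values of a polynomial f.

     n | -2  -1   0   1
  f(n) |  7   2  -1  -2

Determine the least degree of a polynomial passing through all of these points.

2

Forward differences of the values at n = -2, -1, 0, 1:
  f  : 7  2  -1  -2
  Δ  : -5  -3  -1
  Δ^2: 2  2
  Δ^3: 0
The second differences are constant (2) and nonzero, while all higher differences vanish, so the minimal degree is 2.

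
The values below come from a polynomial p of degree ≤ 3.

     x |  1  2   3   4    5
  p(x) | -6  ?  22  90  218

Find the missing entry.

On equispaced nodes a degree-3 polynomial has vanishing fourth forward difference, so
  p(1) - 4·p(2) + 6·p(3) - 4·p(4) + p(5) = 0.
Substituting the known values and solving for p(2):
  -4·p(2) = 16
  p(2) = -4.

-4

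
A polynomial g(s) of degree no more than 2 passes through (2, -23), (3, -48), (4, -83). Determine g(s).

Write g(s) = as^2 + bs + c. Substituting each data point gives a linear system:
  4a + 2b + c = -23
  9a + 3b + c = -48
  16a + 4b + c = -83
Solving the system yields a = -5, b = 0, c = -3.
So g(s) = -5s^2 - 3.
Check: g(2) = -23. ✓

g(s) = -5s^2 - 3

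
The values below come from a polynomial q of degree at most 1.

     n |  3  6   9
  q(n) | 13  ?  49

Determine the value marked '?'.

31

The 2 known points determine the degree-1 polynomial uniquely.
Write q(n) = an + b. Substituting each data point gives a linear system:
  3a + b = 13
  9a + b = 49
Solving the system yields a = 6, b = -5.
So q(n) = 6n - 5.
Then q(6) = 31.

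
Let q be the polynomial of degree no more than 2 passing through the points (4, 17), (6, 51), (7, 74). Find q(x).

Write q(x) = ax^2 + bx + c. Substituting each data point gives a linear system:
  16a + 4b + c = 17
  36a + 6b + c = 51
  49a + 7b + c = 74
Solving the system yields a = 2, b = -3, c = -3.
So q(x) = 2x^2 - 3x - 3.
Check: q(7) = 74. ✓

q(x) = 2x^2 - 3x - 3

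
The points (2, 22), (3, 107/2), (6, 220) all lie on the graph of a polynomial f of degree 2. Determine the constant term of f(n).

Write f(n) = an^2 + bn + c. Substituting each data point gives a linear system:
  4a + 2b + c = 22
  9a + 3b + c = 107/2
  36a + 6b + c = 220
Solving the system yields a = 6, b = 3/2, c = -5.
So f(n) = 6n² + (3/2)n - 5.
The constant term is -5.

-5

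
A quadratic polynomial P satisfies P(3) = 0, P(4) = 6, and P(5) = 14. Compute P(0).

Write P(u) = au^2 + bu + c. Substituting each data point gives a linear system:
  9a + 3b + c = 0
  16a + 4b + c = 6
  25a + 5b + c = 14
Solving the system yields a = 1, b = -1, c = -6.
So P(u) = u^2 - u - 6.
Then P(0) = -6.

-6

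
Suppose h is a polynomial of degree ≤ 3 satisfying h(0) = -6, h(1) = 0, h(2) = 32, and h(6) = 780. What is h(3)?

108

Using the Lagrange interpolation formula with nodes 0, 1, 2, 6:
  L_0(u) = (u - 1)(u - 2)(u - 6) / -12
  L_1(u) = u(u - 2)(u - 6) / 5
  L_2(u) = u(u - 1)(u - 6) / -8
  L_3(u) = u(u - 1)(u - 2) / 120
Then h(u) = -6·L_0(u) + 0·L_1(u) + 32·L_2(u) + 780·L_3(u).
Expanding and collecting terms gives h(u) = 3u^3 + 4u^2 - u - 6.
Evaluating at u = 3: h(3) = 108.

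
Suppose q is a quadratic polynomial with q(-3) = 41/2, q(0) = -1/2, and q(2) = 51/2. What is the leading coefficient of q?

Write q(u) = au^2 + bu + c. Substituting each data point gives a linear system:
  9a - 3b + c = 41/2
  c = -1/2
  4a + 2b + c = 51/2
Solving the system yields a = 4, b = 5, c = -1/2.
So q(u) = 4u² + 5u - 1/2.
The leading coefficient is 4.

4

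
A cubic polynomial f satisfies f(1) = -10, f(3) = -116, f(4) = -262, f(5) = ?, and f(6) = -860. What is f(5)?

The 4 known points determine the degree-3 polynomial uniquely.
Write f(t) = at^3 + bt^2 + ct + d. Substituting each data point gives a linear system:
  a + b + c + d = -10
  27a + 9b + 3c + d = -116
  64a + 16b + 4c + d = -262
  216a + 36b + 6c + d = -860
Solving the system yields a = -4, b = 1, c = -5, d = -2.
So f(t) = -4t³ + t² - 5t - 2.
Then f(5) = -502.

-502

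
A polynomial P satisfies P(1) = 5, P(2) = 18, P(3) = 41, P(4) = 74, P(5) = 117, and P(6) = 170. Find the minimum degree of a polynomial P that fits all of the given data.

Forward differences of the values at x = 1, 2, 3, 4, 5, 6:
  P  : 5  18  41  74  117  170
  Δ  : 13  23  33  43  53
  Δ^2: 10  10  10  10
  Δ^3: 0  0  0
  Δ^4: 0  0
  Δ^5: 0
The second differences are constant (10) and nonzero, while all higher differences vanish, so the minimal degree is 2.

2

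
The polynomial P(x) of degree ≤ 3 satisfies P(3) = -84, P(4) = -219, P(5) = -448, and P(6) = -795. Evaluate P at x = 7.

Write P(x) = ax^3 + bx^2 + cx + d. Substituting each data point gives a linear system:
  27a + 9b + 3c + d = -84
  64a + 16b + 4c + d = -219
  125a + 25b + 5c + d = -448
  216a + 36b + 6c + d = -795
Solving the system yields a = -4, b = 1, c = 6, d = -3.
So P(x) = -4x³ + x² + 6x - 3.
Then P(7) = -1284.

-1284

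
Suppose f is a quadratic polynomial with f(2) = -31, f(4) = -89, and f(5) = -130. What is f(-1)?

-4

Using the Lagrange interpolation formula with nodes 2, 4, 5:
  L_0(t) = (t - 4)(t - 5) / 6
  L_1(t) = (t - 2)(t - 5) / -2
  L_2(t) = (t - 2)(t - 4) / 3
Then f(t) = -31·L_0(t) - 89·L_1(t) - 130·L_2(t).
Expanding and collecting terms gives f(t) = -4t^2 - 5t - 5.
Evaluating at t = -1: f(-1) = -4.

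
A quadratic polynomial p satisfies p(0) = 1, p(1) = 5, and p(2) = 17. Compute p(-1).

Using the Lagrange interpolation formula with nodes 0, 1, 2:
  L_0(s) = (s - 1)(s - 2) / 2
  L_1(s) = s(s - 2) / -1
  L_2(s) = s(s - 1) / 2
Then p(s) = 1·L_0(s) + 5·L_1(s) + 17·L_2(s).
Expanding and collecting terms gives p(s) = 4s^2 + 1.
Evaluating at s = -1: p(-1) = 5.

5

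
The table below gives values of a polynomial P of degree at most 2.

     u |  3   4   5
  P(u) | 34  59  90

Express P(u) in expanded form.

Using the Lagrange interpolation formula with nodes 3, 4, 5:
  L_0(u) = (u - 4)(u - 5) / 2
  L_1(u) = (u - 3)(u - 5) / -1
  L_2(u) = (u - 3)(u - 4) / 2
Then P(u) = 34·L_0(u) + 59·L_1(u) + 90·L_2(u).
Expanding and collecting terms gives P(u) = 3u^2 + 4u - 5.
Check: P(4) = 59. ✓

P(u) = 3u^2 + 4u - 5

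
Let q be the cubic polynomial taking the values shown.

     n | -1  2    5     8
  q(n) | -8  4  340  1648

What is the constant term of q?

0

Write q(n) = an^3 + bn^2 + cn + d. Substituting each data point gives a linear system:
  -a + b - c + d = -8
  8a + 4b + 2c + d = 4
  125a + 25b + 5c + d = 340
  512a + 64b + 8c + d = 1648
Solving the system yields a = 4, b = -6, c = -2, d = 0.
So q(n) = 4n^3 - 6n^2 - 2n.
The constant term is 0.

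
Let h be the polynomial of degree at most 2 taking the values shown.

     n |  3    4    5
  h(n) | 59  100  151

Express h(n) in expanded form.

Write h(n) = an^2 + bn + c. Substituting each data point gives a linear system:
  9a + 3b + c = 59
  16a + 4b + c = 100
  25a + 5b + c = 151
Solving the system yields a = 5, b = 6, c = -4.
So h(n) = 5n² + 6n - 4.
Check: h(5) = 151. ✓

h(n) = 5n^2 + 6n - 4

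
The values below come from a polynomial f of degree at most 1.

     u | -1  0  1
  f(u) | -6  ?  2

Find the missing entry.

On equispaced nodes a degree-1 polynomial has vanishing second forward difference, so
  f(-1) - 2·f(0) + f(1) = 0.
Substituting the known values and solving for f(0):
  -2·f(0) = 4
  f(0) = -2.

-2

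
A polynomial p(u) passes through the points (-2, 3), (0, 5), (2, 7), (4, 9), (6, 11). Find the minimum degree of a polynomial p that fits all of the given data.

Forward differences of the values at u = -2, 0, 2, 4, 6:
  p  : 3  5  7  9  11
  Δ  : 2  2  2  2
  Δ^2: 0  0  0
  Δ^3: 0  0
  Δ^4: 0
The first differences are constant (2) and nonzero, while all higher differences vanish, so the minimal degree is 1.

1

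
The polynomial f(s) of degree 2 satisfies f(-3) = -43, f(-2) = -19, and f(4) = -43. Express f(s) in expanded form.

f(s) = -4s^2 + 4s + 5

Write f(s) = as^2 + bs + c. Substituting each data point gives a linear system:
  9a - 3b + c = -43
  4a - 2b + c = -19
  16a + 4b + c = -43
Solving the system yields a = -4, b = 4, c = 5.
So f(s) = -4s^2 + 4s + 5.
Check: f(-3) = -43. ✓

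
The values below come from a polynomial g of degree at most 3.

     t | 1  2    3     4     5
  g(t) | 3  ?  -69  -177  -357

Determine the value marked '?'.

The 4 known points determine the degree-3 polynomial uniquely.
Write g(t) = at^3 + bt^2 + ct + d. Substituting each data point gives a linear system:
  a + b + c + d = 3
  27a + 9b + 3c + d = -69
  64a + 16b + 4c + d = -177
  125a + 25b + 5c + d = -357
Solving the system yields a = -3, b = 0, c = 3, d = 3.
So g(t) = -3t³ + 3t + 3.
Then g(2) = -15.

-15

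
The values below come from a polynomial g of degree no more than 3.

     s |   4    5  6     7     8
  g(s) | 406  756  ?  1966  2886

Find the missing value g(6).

1266

On equispaced nodes a degree-3 polynomial has vanishing fourth forward difference, so
  g(4) - 4·g(5) + 6·g(6) - 4·g(7) + g(8) = 0.
Substituting the known values and solving for g(6):
  6·g(6) = 7596
  g(6) = 1266.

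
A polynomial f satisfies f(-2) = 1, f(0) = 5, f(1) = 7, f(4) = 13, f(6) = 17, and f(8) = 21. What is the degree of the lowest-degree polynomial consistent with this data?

1

Divided differences on the nodes -2, 0, 1, 4, 6, 8:
  order 0: 1  5  7  13  17  21
  order 1: 2  2  2  2  2
  order 2: 0  0  0  0
  order 3: 0  0  0
  order 4: 0  0
  order 5: 0
The order-1 divided differences are all 2 (nonzero) and every higher order vanishes, so the data lies on a polynomial of degree exactly 1.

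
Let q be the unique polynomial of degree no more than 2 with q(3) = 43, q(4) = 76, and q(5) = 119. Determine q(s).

Write q(s) = as^2 + bs + c. Substituting each data point gives a linear system:
  9a + 3b + c = 43
  16a + 4b + c = 76
  25a + 5b + c = 119
Solving the system yields a = 5, b = -2, c = 4.
So q(s) = 5s² - 2s + 4.
Check: q(5) = 119. ✓

q(s) = 5s^2 - 2s + 4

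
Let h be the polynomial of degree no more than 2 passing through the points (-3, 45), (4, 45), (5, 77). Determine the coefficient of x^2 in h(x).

Write h(x) = ax^2 + bx + c. Substituting each data point gives a linear system:
  9a - 3b + c = 45
  16a + 4b + c = 45
  25a + 5b + c = 77
Solving the system yields a = 4, b = -4, c = -3.
So h(x) = 4x^2 - 4x - 3.
The leading coefficient is 4.

4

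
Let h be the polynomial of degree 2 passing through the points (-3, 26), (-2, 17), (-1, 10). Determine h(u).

Using the Lagrange interpolation formula with nodes -3, -2, -1:
  L_0(u) = (u + 2)(u + 1) / 2
  L_1(u) = (u + 3)(u + 1) / -1
  L_2(u) = (u + 3)(u + 2) / 2
Then h(u) = 26·L_0(u) + 17·L_1(u) + 10·L_2(u).
Expanding and collecting terms gives h(u) = u^2 - 4u + 5.
Check: h(-1) = 10. ✓

h(u) = u^2 - 4u + 5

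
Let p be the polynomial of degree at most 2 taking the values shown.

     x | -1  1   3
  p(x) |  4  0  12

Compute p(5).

Forward differences of the values at x = -1, 1, 3:
  p  : 4  0  12
  Δ  : -4  12
  Δ^2: 16
The second differences are constant, confirming degree 2.
Interpolating (Newton forward form) and evaluating at x = 5 gives p(5) = 40.

40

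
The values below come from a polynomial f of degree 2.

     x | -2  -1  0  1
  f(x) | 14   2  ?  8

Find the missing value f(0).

The 3 known points determine the degree-2 polynomial uniquely.
Write f(x) = ax^2 + bx + c. Substituting each data point gives a linear system:
  4a - 2b + c = 14
  a - b + c = 2
  a + b + c = 8
Solving the system yields a = 5, b = 3, c = 0.
So f(x) = 5x² + 3x.
Then f(0) = 0.

0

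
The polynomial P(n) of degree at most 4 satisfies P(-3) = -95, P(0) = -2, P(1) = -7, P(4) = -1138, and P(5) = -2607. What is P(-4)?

Using the Lagrange interpolation formula with nodes -3, 0, 1, 4, 5:
  L_0(n) = n(n - 1)(n - 4)(n - 5) / 672
  L_1(n) = (n + 3)(n - 1)(n - 4)(n - 5) / -60
  L_2(n) = (n + 3)n(n - 4)(n - 5) / 48
  L_3(n) = (n + 3)n(n - 1)(n - 5) / -84
  L_4(n) = (n + 3)n(n - 1)(n - 4) / 160
Then P(n) = -95·L_0(n) - 2·L_1(n) - 7·L_2(n) - 1138·L_3(n) - 2607·L_4(n).
Expanding and collecting terms gives P(n) = -3n^4 - 6n^3 + 4n - 2.
Evaluating at n = -4: P(-4) = -402.

-402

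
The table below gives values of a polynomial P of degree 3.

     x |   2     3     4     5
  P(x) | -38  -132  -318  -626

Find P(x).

P(x) = -5x^3 - x^2 + 6x - 6

Write P(x) = ax^3 + bx^2 + cx + d. Substituting each data point gives a linear system:
  8a + 4b + 2c + d = -38
  27a + 9b + 3c + d = -132
  64a + 16b + 4c + d = -318
  125a + 25b + 5c + d = -626
Solving the system yields a = -5, b = -1, c = 6, d = -6.
So P(x) = -5x^3 - x^2 + 6x - 6.
Check: P(4) = -318. ✓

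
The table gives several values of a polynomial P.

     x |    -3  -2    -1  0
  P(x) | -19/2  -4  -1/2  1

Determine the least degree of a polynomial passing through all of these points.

Forward differences of the values at x = -3, -2, -1, 0:
  P  : -19/2  -4  -1/2  1
  Δ  : 11/2  7/2  3/2
  Δ^2: -2  -2
  Δ^3: 0
The second differences are constant (-2) and nonzero, while all higher differences vanish, so the minimal degree is 2.

2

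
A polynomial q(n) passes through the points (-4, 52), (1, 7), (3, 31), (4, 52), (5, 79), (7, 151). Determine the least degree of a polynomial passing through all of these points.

Divided differences on the nodes -4, 1, 3, 4, 5, 7:
  order 0: 52  7  31  52  79  151
  order 1: -9  12  21  27  36
  order 2: 3  3  3  3
  order 3: 0  0  0
  order 4: 0  0
  order 5: 0
The order-2 divided differences are all 3 (nonzero) and every higher order vanishes, so the data lies on a polynomial of degree exactly 2.

2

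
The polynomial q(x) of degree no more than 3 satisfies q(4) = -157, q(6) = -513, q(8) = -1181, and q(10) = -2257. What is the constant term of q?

3

Write q(x) = ax^3 + bx^2 + cx + d. Substituting each data point gives a linear system:
  64a + 16b + 4c + d = -157
  216a + 36b + 6c + d = -513
  512a + 64b + 8c + d = -1181
  1000a + 100b + 10c + d = -2257
Solving the system yields a = -2, b = -3, c = 4, d = 3.
So q(x) = -2x^3 - 3x^2 + 4x + 3.
The constant term is 3.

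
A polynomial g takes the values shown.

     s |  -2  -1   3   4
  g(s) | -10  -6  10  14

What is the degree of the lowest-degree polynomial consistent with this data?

Divided differences on the nodes -2, -1, 3, 4:
  order 0: -10  -6  10  14
  order 1: 4  4  4
  order 2: 0  0
  order 3: 0
The order-1 divided differences are all 4 (nonzero) and every higher order vanishes, so the data lies on a polynomial of degree exactly 1.

1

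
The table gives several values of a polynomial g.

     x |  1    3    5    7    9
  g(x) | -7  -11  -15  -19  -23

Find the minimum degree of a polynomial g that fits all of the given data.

Forward differences of the values at x = 1, 3, 5, 7, 9:
  g  : -7  -11  -15  -19  -23
  Δ  : -4  -4  -4  -4
  Δ^2: 0  0  0
  Δ^3: 0  0
  Δ^4: 0
The first differences are constant (-4) and nonzero, while all higher differences vanish, so the minimal degree is 1.

1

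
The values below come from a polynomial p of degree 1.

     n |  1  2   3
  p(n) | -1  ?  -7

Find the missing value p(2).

On equispaced nodes a degree-1 polynomial has vanishing second forward difference, so
  p(1) - 2·p(2) + p(3) = 0.
Substituting the known values and solving for p(2):
  -2·p(2) = 8
  p(2) = -4.

-4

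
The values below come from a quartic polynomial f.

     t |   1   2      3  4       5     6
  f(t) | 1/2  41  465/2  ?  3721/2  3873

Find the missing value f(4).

755

The 5 known points determine the degree-4 polynomial uniquely.
Write f(t) = at^4 + bt^3 + ct^2 + dt + e. Substituting each data point gives a linear system:
  a + b + c + d + e = 1/2
  16a + 8b + 4c + 2d + e = 41
  81a + 27b + 9c + 3d + e = 465/2
  625a + 125b + 25c + 5d + e = 3721/2
  1296a + 216b + 36c + 6d + e = 3873
Solving the system yields a = 3, b = 0, c = 1/2, d = -6, e = 3.
So f(t) = 3t⁴ + (1/2)t² - 6t + 3.
Then f(4) = 755.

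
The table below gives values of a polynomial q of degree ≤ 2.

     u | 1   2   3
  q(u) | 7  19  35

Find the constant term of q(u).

Write q(u) = au^2 + bu + c. Substituting each data point gives a linear system:
  a + b + c = 7
  4a + 2b + c = 19
  9a + 3b + c = 35
Solving the system yields a = 2, b = 6, c = -1.
So q(u) = 2u^2 + 6u - 1.
The constant term is -1.

-1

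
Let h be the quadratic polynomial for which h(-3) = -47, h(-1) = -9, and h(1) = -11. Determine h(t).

h(t) = -5t^2 - t - 5

Write h(t) = at^2 + bt + c. Substituting each data point gives a linear system:
  9a - 3b + c = -47
  a - b + c = -9
  a + b + c = -11
Solving the system yields a = -5, b = -1, c = -5.
So h(t) = -5t^2 - t - 5.
Check: h(1) = -11. ✓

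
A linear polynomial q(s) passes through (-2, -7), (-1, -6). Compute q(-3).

Write q(s) = as + b. Substituting each data point gives a linear system:
  -2a + b = -7
  -a + b = -6
Solving the system yields a = 1, b = -5.
So q(s) = s - 5.
Then q(-3) = -8.

-8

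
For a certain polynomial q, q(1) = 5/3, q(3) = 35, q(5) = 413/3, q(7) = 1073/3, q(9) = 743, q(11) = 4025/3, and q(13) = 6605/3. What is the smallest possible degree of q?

3

Forward differences of the values at x = 1, 3, 5, 7, 9, 11, 13:
  q  : 5/3  35  413/3  1073/3  743  4025/3  6605/3
  Δ  : 100/3  308/3  220  1156/3  1796/3  860
  Δ^2: 208/3  352/3  496/3  640/3  784/3
  Δ^3: 48  48  48  48
  Δ^4: 0  0  0
  Δ^5: 0  0
  Δ^6: 0
The third differences are constant (48) and nonzero, while all higher differences vanish, so the minimal degree is 3.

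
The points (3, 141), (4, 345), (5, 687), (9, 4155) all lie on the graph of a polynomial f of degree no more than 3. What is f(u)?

f(u) = 6u^3 - 3u^2 + 3u - 3

Using the Lagrange interpolation formula with nodes 3, 4, 5, 9:
  L_0(u) = (u - 4)(u - 5)(u - 9) / -12
  L_1(u) = (u - 3)(u - 5)(u - 9) / 5
  L_2(u) = (u - 3)(u - 4)(u - 9) / -8
  L_3(u) = (u - 3)(u - 4)(u - 5) / 120
Then f(u) = 141·L_0(u) + 345·L_1(u) + 687·L_2(u) + 4155·L_3(u).
Expanding and collecting terms gives f(u) = 6u³ - 3u² + 3u - 3.
Check: f(3) = 141. ✓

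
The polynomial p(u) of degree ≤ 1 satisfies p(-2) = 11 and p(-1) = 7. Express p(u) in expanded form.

p(u) = -4u + 3

Using the Lagrange interpolation formula with nodes -2, -1:
  L_0(u) = (u + 1) / -1
  L_1(u) = (u + 2) / 1
Then p(u) = 11·L_0(u) + 7·L_1(u).
Expanding and collecting terms gives p(u) = -4u + 3.
Check: p(-2) = 11. ✓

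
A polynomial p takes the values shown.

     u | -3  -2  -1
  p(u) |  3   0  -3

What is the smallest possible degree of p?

Forward differences of the values at u = -3, -2, -1:
  p  : 3  0  -3
  Δ  : -3  -3
  Δ^2: 0
The first differences are constant (-3) and nonzero, while all higher differences vanish, so the minimal degree is 1.

1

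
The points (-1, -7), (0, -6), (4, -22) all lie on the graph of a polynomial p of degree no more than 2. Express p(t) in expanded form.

p(t) = -t^2 - 6

Write p(t) = at^2 + bt + c. Substituting each data point gives a linear system:
  a - b + c = -7
  c = -6
  16a + 4b + c = -22
Solving the system yields a = -1, b = 0, c = -6.
So p(t) = -t^2 - 6.
Check: p(0) = -6. ✓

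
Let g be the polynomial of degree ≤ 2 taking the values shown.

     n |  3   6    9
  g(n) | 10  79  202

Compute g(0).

Using the Lagrange interpolation formula with nodes 3, 6, 9:
  L_0(n) = (n - 6)(n - 9) / 18
  L_1(n) = (n - 3)(n - 9) / -9
  L_2(n) = (n - 3)(n - 6) / 18
Then g(n) = 10·L_0(n) + 79·L_1(n) + 202·L_2(n).
Expanding and collecting terms gives g(n) = 3n^2 - 4n - 5.
Evaluating at n = 0: g(0) = -5.

-5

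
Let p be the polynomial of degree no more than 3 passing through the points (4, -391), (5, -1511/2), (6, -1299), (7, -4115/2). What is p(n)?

Write p(n) = an^3 + bn^2 + cn + d. Substituting each data point gives a linear system:
  64a + 16b + 4c + d = -391
  125a + 25b + 5c + d = -1511/2
  216a + 36b + 6c + d = -1299
  343a + 49b + 7c + d = -4115/2
Solving the system yields a = -6, b = 1/2, c = -3, d = -3.
So p(n) = -6n^3 + (1/2)n^2 - 3n - 3.
Check: p(4) = -391. ✓

p(n) = -6n^3 + (1/2)n^2 - 3n - 3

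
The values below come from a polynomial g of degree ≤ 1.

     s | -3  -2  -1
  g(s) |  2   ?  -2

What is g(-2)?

On equispaced nodes a degree-1 polynomial has vanishing second forward difference, so
  g(-3) - 2·g(-2) + g(-1) = 0.
Substituting the known values and solving for g(-2):
  -2·g(-2) = 0
  g(-2) = 0.

0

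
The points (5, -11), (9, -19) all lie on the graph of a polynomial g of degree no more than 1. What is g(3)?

-7

Write g(x) = ax + b. Substituting each data point gives a linear system:
  5a + b = -11
  9a + b = -19
Solving the system yields a = -2, b = -1.
So g(x) = -2x - 1.
Then g(3) = -7.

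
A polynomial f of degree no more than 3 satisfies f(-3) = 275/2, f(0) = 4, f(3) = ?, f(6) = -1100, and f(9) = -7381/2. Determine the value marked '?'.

The 4 known points determine the degree-3 polynomial uniquely.
Write f(u) = au^3 + bu^2 + cu + d. Substituting each data point gives a linear system:
  -27a + 9b - 3c + d = 275/2
  d = 4
  216a + 36b + 6c + d = -1100
  729a + 81b + 9c + d = -7381/2
Solving the system yields a = -5, b = -1/2, c = -1, d = 4.
So f(u) = -5u^3 - (1/2)u^2 - u + 4.
Then f(3) = -277/2.

-277/2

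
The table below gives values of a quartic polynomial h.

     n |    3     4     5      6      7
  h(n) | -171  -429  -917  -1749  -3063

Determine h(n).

Write h(n) = an^4 + bn^3 + cn^2 + dn + e. Substituting each data point gives a linear system:
  81a + 27b + 9c + 3d + e = -171
  256a + 64b + 16c + 4d + e = -429
  625a + 125b + 25c + 5d + e = -917
  1296a + 216b + 36c + 6d + e = -1749
  2401a + 343b + 49c + 7d + e = -3063
Solving the system yields a = -1, b = -1, c = -6, d = -4, e = 3.
So h(n) = -n⁴ - n³ - 6n² - 4n + 3.
Check: h(5) = -917. ✓

h(n) = -n^4 - n^3 - 6n^2 - 4n + 3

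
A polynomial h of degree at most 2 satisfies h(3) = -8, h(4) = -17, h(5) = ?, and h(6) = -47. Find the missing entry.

On equispaced nodes a degree-2 polynomial has vanishing third forward difference, so
  - h(3) + 3·h(4) - 3·h(5) + h(6) = 0.
Substituting the known values and solving for h(5):
  -3·h(5) = 90
  h(5) = -30.

-30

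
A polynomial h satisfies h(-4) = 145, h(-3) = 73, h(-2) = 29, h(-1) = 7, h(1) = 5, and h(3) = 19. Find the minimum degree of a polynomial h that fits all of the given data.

3

Divided differences on the nodes -4, -3, -2, -1, 1, 3:
  order 0: 145  73  29  7  5  19
  order 1: -72  -44  -22  -1  7
  order 2: 14  11  7  2
  order 3: -1  -1  -1
  order 4: 0  0
  order 5: 0
The order-3 divided differences are all -1 (nonzero) and every higher order vanishes, so the data lies on a polynomial of degree exactly 3.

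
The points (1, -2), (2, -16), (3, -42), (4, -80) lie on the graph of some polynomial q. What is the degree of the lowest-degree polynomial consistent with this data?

Forward differences of the values at s = 1, 2, 3, 4:
  q  : -2  -16  -42  -80
  Δ  : -14  -26  -38
  Δ^2: -12  -12
  Δ^3: 0
The second differences are constant (-12) and nonzero, while all higher differences vanish, so the minimal degree is 2.

2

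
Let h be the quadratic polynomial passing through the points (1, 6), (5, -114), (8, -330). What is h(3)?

Using the Lagrange interpolation formula with nodes 1, 5, 8:
  L_0(x) = (x - 5)(x - 8) / 28
  L_1(x) = (x - 1)(x - 8) / -12
  L_2(x) = (x - 1)(x - 5) / 21
Then h(x) = 6·L_0(x) - 114·L_1(x) - 330·L_2(x).
Expanding and collecting terms gives h(x) = -6x^2 + 6x + 6.
Evaluating at x = 3: h(3) = -30.

-30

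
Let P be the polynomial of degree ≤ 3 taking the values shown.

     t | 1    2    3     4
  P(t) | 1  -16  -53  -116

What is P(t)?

P(t) = -t^3 - 4t^2 + 2t + 4

Using the Lagrange interpolation formula with nodes 1, 2, 3, 4:
  L_0(t) = (t - 2)(t - 3)(t - 4) / -6
  L_1(t) = (t - 1)(t - 3)(t - 4) / 2
  L_2(t) = (t - 1)(t - 2)(t - 4) / -2
  L_3(t) = (t - 1)(t - 2)(t - 3) / 6
Then P(t) = 1·L_0(t) - 16·L_1(t) - 53·L_2(t) - 116·L_3(t).
Expanding and collecting terms gives P(t) = -t^3 - 4t^2 + 2t + 4.
Check: P(4) = -116. ✓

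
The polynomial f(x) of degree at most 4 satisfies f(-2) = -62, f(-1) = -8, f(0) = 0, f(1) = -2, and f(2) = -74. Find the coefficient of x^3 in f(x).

Write f(x) = ax^4 + bx^3 + cx^2 + dx + e. Substituting each data point gives a linear system:
  16a - 8b + 4c - 2d + e = -62
  a - b + c - d + e = -8
  e = 0
  a + b + c + d + e = -2
  16a + 8b + 4c + 2d + e = -74
Solving the system yields a = -4, b = -2, c = -1, d = 5, e = 0.
So f(x) = -4x^4 - 2x^3 - x^2 + 5x.
The coefficient of x^3 is -2.

-2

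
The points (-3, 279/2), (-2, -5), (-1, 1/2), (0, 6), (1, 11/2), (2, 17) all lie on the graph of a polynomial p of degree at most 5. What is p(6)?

-5337

Using the Lagrange interpolation formula with nodes -3, -2, -1, 0, 1, 2:
  L_0(n) = (n + 2)(n + 1)n(n - 1)(n - 2) / -120
  L_1(n) = (n + 3)(n + 1)n(n - 1)(n - 2) / 24
  L_2(n) = (n + 3)(n + 2)n(n - 1)(n - 2) / -12
  L_3(n) = (n + 3)(n + 2)(n + 1)(n - 1)(n - 2) / 12
  L_4(n) = (n + 3)(n + 2)(n + 1)n(n - 2) / -24
  L_5(n) = (n + 3)(n + 2)(n + 1)n(n - 1) / 120
Then p(n) = 279/2·L_0(n) - 5·L_1(n) + 1/2·L_2(n) + 6·L_3(n) + 11/2·L_4(n) + 17·L_5(n).
Expanding and collecting terms gives p(n) = -n^5 + n^4 + 6n^3 - 4n^2 - (5/2)n + 6.
Evaluating at n = 6: p(6) = -5337.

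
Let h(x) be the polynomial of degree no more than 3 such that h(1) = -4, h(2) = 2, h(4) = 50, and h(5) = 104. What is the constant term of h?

Write h(x) = ax^3 + bx^2 + cx + d. Substituting each data point gives a linear system:
  a + b + c + d = -4
  8a + 4b + 2c + d = 2
  64a + 16b + 4c + d = 50
  125a + 25b + 5c + d = 104
Solving the system yields a = 1, b = -1, c = 2, d = -6.
So h(x) = x^3 - x^2 + 2x - 6.
The constant term is -6.

-6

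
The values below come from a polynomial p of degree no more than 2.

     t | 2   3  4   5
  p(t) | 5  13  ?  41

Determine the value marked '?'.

25

On equispaced nodes a degree-2 polynomial has vanishing third forward difference, so
  - p(2) + 3·p(3) - 3·p(4) + p(5) = 0.
Substituting the known values and solving for p(4):
  -3·p(4) = -75
  p(4) = 25.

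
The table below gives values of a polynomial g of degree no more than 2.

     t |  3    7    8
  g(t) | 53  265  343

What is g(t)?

g(t) = 5t^2 + 3t - 1

Using the Lagrange interpolation formula with nodes 3, 7, 8:
  L_0(t) = (t - 7)(t - 8) / 20
  L_1(t) = (t - 3)(t - 8) / -4
  L_2(t) = (t - 3)(t - 7) / 5
Then g(t) = 53·L_0(t) + 265·L_1(t) + 343·L_2(t).
Expanding and collecting terms gives g(t) = 5t² + 3t - 1.
Check: g(7) = 265. ✓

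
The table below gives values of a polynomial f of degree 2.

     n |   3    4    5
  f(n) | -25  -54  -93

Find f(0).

2

Using the Lagrange interpolation formula with nodes 3, 4, 5:
  L_0(n) = (n - 4)(n - 5) / 2
  L_1(n) = (n - 3)(n - 5) / -1
  L_2(n) = (n - 3)(n - 4) / 2
Then f(n) = -25·L_0(n) - 54·L_1(n) - 93·L_2(n).
Expanding and collecting terms gives f(n) = -5n^2 + 6n + 2.
Evaluating at n = 0: f(0) = 2.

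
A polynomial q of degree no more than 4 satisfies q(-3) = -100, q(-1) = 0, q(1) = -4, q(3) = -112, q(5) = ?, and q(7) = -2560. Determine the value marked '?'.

The 5 known points determine the degree-4 polynomial uniquely.
Write q(u) = au^4 + bu^3 + cu^2 + du + e. Substituting each data point gives a linear system:
  81a - 27b + 9c - 3d + e = -100
  a - b + c - d + e = 0
  a + b + c + d + e = -4
  81a + 27b + 9c + 3d + e = -112
  2401a + 343b + 49c + 7d + e = -2560
Solving the system yields a = -1, b = 0, c = -3, d = -2, e = 2.
So q(u) = -u⁴ - 3u² - 2u + 2.
Then q(5) = -708.

-708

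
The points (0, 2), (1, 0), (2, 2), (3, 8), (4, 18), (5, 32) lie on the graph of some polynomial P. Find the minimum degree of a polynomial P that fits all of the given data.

Forward differences of the values at n = 0, 1, 2, 3, 4, 5:
  P  : 2  0  2  8  18  32
  Δ  : -2  2  6  10  14
  Δ^2: 4  4  4  4
  Δ^3: 0  0  0
  Δ^4: 0  0
  Δ^5: 0
The second differences are constant (4) and nonzero, while all higher differences vanish, so the minimal degree is 2.

2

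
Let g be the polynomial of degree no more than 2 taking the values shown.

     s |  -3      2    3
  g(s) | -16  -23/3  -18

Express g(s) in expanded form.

Write g(s) = as^2 + bs + c. Substituting each data point gives a linear system:
  9a - 3b + c = -16
  4a + 2b + c = -23/3
  9a + 3b + c = -18
Solving the system yields a = -2, b = -1/3, c = 1.
So g(s) = -2s^2 - (1/3)s + 1.
Check: g(-3) = -16. ✓

g(s) = -2s^2 - (1/3)s + 1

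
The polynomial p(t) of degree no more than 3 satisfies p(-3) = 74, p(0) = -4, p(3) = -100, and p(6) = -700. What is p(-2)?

20

Forward differences of the values at t = -3, 0, 3, 6:
  p  : 74  -4  -100  -700
  Δ  : -78  -96  -600
  Δ^2: -18  -504
  Δ^3: -486
The third differences are constant, confirming degree 3.
Interpolating (Newton forward form) and evaluating at t = -2 gives p(-2) = 20.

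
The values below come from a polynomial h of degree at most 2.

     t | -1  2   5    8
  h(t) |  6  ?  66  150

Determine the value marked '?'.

18

The 3 known points determine the degree-2 polynomial uniquely.
Write h(t) = at^2 + bt + c. Substituting each data point gives a linear system:
  a - b + c = 6
  25a + 5b + c = 66
  64a + 8b + c = 150
Solving the system yields a = 2, b = 2, c = 6.
So h(t) = 2t^2 + 2t + 6.
Then h(2) = 18.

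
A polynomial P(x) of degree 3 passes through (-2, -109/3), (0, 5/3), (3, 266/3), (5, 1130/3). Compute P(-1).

Write P(x) = ax^3 + bx^2 + cx + d. Substituting each data point gives a linear system:
  -8a + 4b - 2c + d = -109/3
  d = 5/3
  27a + 9b + 3c + d = 266/3
  125a + 25b + 5c + d = 1130/3
Solving the system yields a = 3, b = -1, c = 5, d = 5/3.
So P(x) = 3x³ - x² + 5x + 5/3.
Then P(-1) = -22/3.

-22/3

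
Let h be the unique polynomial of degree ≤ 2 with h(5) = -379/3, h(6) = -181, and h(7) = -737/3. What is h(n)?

h(n) = -5n^2 + (1/3)n - 3

Write h(n) = an^2 + bn + c. Substituting each data point gives a linear system:
  25a + 5b + c = -379/3
  36a + 6b + c = -181
  49a + 7b + c = -737/3
Solving the system yields a = -5, b = 1/3, c = -3.
So h(n) = -5n^2 + (1/3)n - 3.
Check: h(6) = -181. ✓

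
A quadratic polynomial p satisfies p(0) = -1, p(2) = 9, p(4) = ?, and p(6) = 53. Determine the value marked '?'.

On equispaced nodes a degree-2 polynomial has vanishing third forward difference, so
  - p(0) + 3·p(2) - 3·p(4) + p(6) = 0.
Substituting the known values and solving for p(4):
  -3·p(4) = -81
  p(4) = 27.

27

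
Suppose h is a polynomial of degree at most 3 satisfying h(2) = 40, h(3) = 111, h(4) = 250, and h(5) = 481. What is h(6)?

Forward differences of the values at s = 2, 3, 4, 5:
  h  : 40  111  250  481
  Δ  : 71  139  231
  Δ^2: 68  92
  Δ^3: 24
The third differences are constant, confirming degree 3.
Interpolating (Newton forward form) and evaluating at s = 6 gives h(6) = 828.

828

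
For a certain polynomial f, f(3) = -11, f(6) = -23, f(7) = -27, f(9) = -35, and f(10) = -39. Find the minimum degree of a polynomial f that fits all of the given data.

Divided differences on the nodes 3, 6, 7, 9, 10:
  order 0: -11  -23  -27  -35  -39
  order 1: -4  -4  -4  -4
  order 2: 0  0  0
  order 3: 0  0
  order 4: 0
The order-1 divided differences are all -4 (nonzero) and every higher order vanishes, so the data lies on a polynomial of degree exactly 1.

1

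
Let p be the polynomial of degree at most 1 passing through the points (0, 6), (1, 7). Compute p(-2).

Using the Lagrange interpolation formula with nodes 0, 1:
  L_0(u) = (u - 1) / -1
  L_1(u) = u / 1
Then p(u) = 6·L_0(u) + 7·L_1(u).
Expanding and collecting terms gives p(u) = u + 6.
Evaluating at u = -2: p(-2) = 4.

4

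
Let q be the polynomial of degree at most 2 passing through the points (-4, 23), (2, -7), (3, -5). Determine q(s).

q(s) = s^2 - 3s - 5

Write q(s) = as^2 + bs + c. Substituting each data point gives a linear system:
  16a - 4b + c = 23
  4a + 2b + c = -7
  9a + 3b + c = -5
Solving the system yields a = 1, b = -3, c = -5.
So q(s) = s^2 - 3s - 5.
Check: q(3) = -5. ✓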